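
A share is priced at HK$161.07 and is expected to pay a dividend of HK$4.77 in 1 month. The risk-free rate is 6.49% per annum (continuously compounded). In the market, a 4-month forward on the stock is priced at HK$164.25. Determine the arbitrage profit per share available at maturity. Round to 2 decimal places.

HK$4.51 per share

PV(dividends) I = 4.77·e^(−0.0649·1/12) = 4.7443
Fair forward F* = (S − I)·e^(rT) = (161.07 − 4.7443)·e^0.021633 = 156.3257 × 1.021869 = 159.7444
Market HK$164.25 > fair 159.7444: forward overpriced → cash-and-carry (borrow at r, buy the stock and collect the dividends, short the forward).
Profit at T = |F_mkt − F*| = |164.25 − 159.7444| = HK$4.51 per share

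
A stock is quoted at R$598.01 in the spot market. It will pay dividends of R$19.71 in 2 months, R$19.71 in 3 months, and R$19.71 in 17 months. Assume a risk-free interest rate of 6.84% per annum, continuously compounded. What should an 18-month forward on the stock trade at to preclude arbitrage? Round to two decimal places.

R$599.74

PV(dividends) I = 19.71·e^(−0.0684·2/12) + 19.71·e^(−0.0684·3/12) + 19.71·e^(−0.0684·17/12)
I = 19.4866 + 19.3758 + 17.8897 = 56.7521
F = (S − I)·e^(rT) = (598.01 − 56.7521) · e^(0.0684·18/12)
= 541.2579 · e^0.102600 = 541.2579 × 1.108048 = R$599.74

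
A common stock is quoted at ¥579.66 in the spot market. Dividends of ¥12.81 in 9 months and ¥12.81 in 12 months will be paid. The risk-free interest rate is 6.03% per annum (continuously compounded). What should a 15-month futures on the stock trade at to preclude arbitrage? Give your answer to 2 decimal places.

¥598.83

PV(dividends) I = 12.81·e^(−0.0603·9/12) + 12.81·e^(−0.0603·12/12)
I = 12.2436 + 12.0604 = 24.3040
F = (S − I)·e^(rT) = (579.66 − 24.3040) · e^(0.0603·15/12)
= 555.3560 · e^0.075375 = 555.3560 × 1.078288 = ¥598.83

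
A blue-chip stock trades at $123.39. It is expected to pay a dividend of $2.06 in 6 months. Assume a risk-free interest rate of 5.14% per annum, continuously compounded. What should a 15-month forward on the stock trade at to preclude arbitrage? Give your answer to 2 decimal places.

$129.44

PV(dividends) I = 2.06·e^(−0.0514·6/12)
I = 2.0077
F = (S − I)·e^(rT) = (123.39 − 2.0077) · e^(0.0514·15/12)
= 121.3823 · e^0.064250 = 121.3823 × 1.066359 = $129.44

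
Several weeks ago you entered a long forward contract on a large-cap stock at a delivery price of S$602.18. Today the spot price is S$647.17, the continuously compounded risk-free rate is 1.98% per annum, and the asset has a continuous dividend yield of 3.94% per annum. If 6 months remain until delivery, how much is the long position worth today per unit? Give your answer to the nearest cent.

S$38.30

Current fair forward for the remaining 6 months: F = S·e^((r − q)·T), (r − q) = 0.0198 − 0.0394 = -0.0196
F = 647.17 · e^(-0.0196 × 6/12) = 647.17 × 0.990248 = 640.8588
Value of long forward = (F − K)·e^(−rT) = (640.8588 − 602.18) · e^(−0.0198·6/12)
= 38.6788 × 0.990149 = 38.30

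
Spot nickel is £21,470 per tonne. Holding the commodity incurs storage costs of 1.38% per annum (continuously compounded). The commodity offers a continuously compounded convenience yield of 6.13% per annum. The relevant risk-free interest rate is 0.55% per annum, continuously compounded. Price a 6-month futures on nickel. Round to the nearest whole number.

£21,024 per tonne

Net carry = r + u − y = 0.0055 + 0.0138 − 0.0613 = -0.0420
F = S·e^((r+u−y)T) = 21470 · e^(-0.0420 × 6/12) = 21470 · e^-0.021000
= 21470 × 0.979219 = £21,024 per tonne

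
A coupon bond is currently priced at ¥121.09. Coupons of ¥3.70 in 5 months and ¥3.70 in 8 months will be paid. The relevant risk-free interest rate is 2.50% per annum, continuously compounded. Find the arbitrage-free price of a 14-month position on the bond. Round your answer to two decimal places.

PV(coupons) I = 3.70·e^(−0.0250·5/12) + 3.70·e^(−0.0250·8/12)
I = 3.6617 + 3.6388 = 7.3005
F = (S − I)·e^(rT) = (121.09 − 7.3005) · e^(0.0250·14/12)
= 113.7895 · e^0.029167 = 113.7895 × 1.029597 = ¥117.16

¥117.16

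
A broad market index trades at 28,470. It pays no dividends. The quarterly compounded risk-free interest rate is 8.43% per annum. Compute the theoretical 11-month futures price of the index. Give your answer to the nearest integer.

30,733

F = S · (1+r/4)^(4T)
= 28470 × 1.079472
F = 30,733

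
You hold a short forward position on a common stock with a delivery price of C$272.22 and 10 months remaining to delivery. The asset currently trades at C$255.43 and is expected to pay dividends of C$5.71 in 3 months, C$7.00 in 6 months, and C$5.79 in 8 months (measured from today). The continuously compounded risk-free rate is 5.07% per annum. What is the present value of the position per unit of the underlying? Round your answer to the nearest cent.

PV(remaining dividends) I = 5.71·e^(−0.0507·3/12) + 7.00·e^(−0.0507·6/12) + 5.79·e^(−0.0507·8/12) = 18.0604
Current forward F = (S − I)·e^(rT) = (255.43 − 18.0604)·e^(0.0507·10/12) = 237.3696 × 1.043155 = 247.6133
Value (long) = (F − K)·e^(−rT) = (247.6133 − 272.22) × 0.958630 = -23.5887
Short position value = −(long value) = C$23.59

C$23.59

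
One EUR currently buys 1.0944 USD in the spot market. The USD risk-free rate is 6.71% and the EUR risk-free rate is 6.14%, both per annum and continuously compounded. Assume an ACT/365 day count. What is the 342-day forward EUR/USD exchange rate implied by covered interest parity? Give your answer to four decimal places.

F = S·e^((r_USD − r_EUR)T) = 1.0944 · e^((0.0671 − 0.0614) × 342/365)
= 1.0944 · e^0.005341 = 1.0944 × 1.005355
F = 1.1003 USD per EUR

1.1003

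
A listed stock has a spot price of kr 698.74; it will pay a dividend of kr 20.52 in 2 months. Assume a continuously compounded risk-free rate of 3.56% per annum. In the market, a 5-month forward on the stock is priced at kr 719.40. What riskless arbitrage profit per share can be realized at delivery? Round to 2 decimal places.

PV(dividends) I = 20.52·e^(−0.0356·2/12) = 20.3986
Fair forward F* = (S − I)·e^(rT) = (698.74 − 20.3986)·e^0.014833 = 678.3414 × 1.014944 = 688.4785
Market kr 719.40 > fair 688.4785: forward overpriced → cash-and-carry (borrow at r, buy the stock and collect the dividends, short the forward).
Profit at T = |F_mkt − F*| = |719.40 − 688.4785| = kr 30.92 per share

kr 30.92 per share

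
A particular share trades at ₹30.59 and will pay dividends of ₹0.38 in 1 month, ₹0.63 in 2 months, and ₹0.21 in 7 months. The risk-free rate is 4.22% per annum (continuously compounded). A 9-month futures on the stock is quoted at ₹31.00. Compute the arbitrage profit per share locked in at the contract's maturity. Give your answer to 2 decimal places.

₹0.67 per share

PV(dividends) I = 0.38·e^(−0.0422·1/12) + 0.63·e^(−0.0422·2/12) + 0.21·e^(−0.0422·7/12) = 1.2091
Fair futures F* = (S − I)·e^(rT) = (30.59 − 1.2091)·e^0.031650 = 29.3809 × 1.032156 = 30.3257
Market ₹31.00 > fair 30.3257: forward overpriced → cash-and-carry (borrow at r, buy the stock and collect the dividends, short the forward).
Profit at T = |F_mkt − F*| = |31.00 − 30.3257| = ₹0.67 per share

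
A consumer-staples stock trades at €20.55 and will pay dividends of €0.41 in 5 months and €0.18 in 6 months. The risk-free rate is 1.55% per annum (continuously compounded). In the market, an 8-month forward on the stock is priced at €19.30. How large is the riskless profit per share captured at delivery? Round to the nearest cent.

€0.87 per share

PV(dividends) I = 0.41·e^(−0.0155·5/12) + 0.18·e^(−0.0155·6/12) = 0.5860
Fair forward F* = (S − I)·e^(rT) = (20.55 − 0.5860)·e^0.010333 = 19.9640 × 1.010387 = 20.1714
Market €19.30 < fair 20.1714: forward underpriced → reverse cash-and-carry (short the stock, invest proceeds at r, pay the dividends, go long the forward).
Profit at T = |F_mkt − F*| = |19.30 − 20.1714| = €0.87 per share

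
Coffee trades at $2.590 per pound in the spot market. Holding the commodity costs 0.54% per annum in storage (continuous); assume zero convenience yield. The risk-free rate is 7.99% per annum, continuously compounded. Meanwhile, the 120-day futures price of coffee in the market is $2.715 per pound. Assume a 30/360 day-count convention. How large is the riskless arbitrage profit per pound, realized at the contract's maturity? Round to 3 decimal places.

$0.050 per pound

Fair futures: F* = S·e^(carry·T), with carry = (r + u) = 0.0799 + 0.0054 = 0.0853
F* = 2.590 · e^(0.0853 × 120/360) = 2.590 · e^0.028433 = 2.590 × 1.028841 = $2.6647
Market $2.715 > fair $2.6647: forward overpriced → cash-and-carry (buy spot, short the forward).
At maturity, profit = |F_mkt − F*| = |2.715 − 2.6647| = $0.050 per pound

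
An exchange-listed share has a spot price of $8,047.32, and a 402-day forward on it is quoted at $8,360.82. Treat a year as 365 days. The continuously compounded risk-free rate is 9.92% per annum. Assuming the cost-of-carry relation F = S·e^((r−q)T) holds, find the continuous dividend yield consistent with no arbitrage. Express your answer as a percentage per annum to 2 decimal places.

From F = S·e^((r−q)T): (r − q) = ln(F/S)/T
ln(8360.82/8047.32) = ln(1.038957) = 0.038217
(r − q) = 0.038217 / (402/365) = 0.034700
q = r − ln(F/S)/T = 0.0992 − 0.034700 = 0.064500
q = 6.45%

6.45%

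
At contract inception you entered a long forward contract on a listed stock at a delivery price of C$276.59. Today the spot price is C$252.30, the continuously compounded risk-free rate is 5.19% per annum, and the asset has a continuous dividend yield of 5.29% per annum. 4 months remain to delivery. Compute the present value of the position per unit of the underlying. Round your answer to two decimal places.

-C$23.96

Current fair forward for the remaining 4 months: F = S·e^((r − q)·T), (r − q) = 0.0519 − 0.0529 = -0.0010
F = 252.30 · e^(-0.0010 × 4/12) = 252.30 × 0.999667 = 252.2160
Value of long forward = (F − K)·e^(−rT) = (252.2160 − 276.59) · e^(−0.0519·4/12)
= -24.3740 × 0.982849 = -23.96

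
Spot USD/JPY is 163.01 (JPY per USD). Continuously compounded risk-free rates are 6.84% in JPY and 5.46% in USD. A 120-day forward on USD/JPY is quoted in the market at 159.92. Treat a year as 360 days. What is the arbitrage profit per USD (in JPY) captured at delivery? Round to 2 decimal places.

3.84 per USD (in JPY)

Fair forward: F* = S·e^(carry·T), with carry = (r_JPY − r_USD) = 0.0684 − 0.0546 = 0.0138
F* = 163.01 · e^(0.0138 × 120/360) = 163.01 · e^0.004600 = 163.01 × 1.004611 = 163.7616
Market 159.92 < fair 163.7616: forward underpriced → reverse cash-and-carry (short spot, go long the forward).
At maturity, profit = |F_mkt − F*| = |159.92 − 163.7616| = 3.84 per USD (in JPY)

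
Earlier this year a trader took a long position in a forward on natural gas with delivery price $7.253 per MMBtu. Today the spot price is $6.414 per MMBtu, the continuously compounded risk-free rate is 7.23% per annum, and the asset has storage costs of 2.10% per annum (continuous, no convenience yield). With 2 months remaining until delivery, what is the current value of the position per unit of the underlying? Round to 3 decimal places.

-$0.730 per MMBtu

Current fair forward for the remaining 2 months: F = S·e^((r + u)·T), (r + u) = 0.0723 + 0.0210 = 0.0933
F = 6.414 · e^(0.0933 × 2/12) = 6.414 × 1.015672 = 6.5145
Value of long forward = (F − K)·e^(−rT) = (6.5145 − 7.253) · e^(−0.0723·2/12)
= -0.7385 × 0.988022 = -0.730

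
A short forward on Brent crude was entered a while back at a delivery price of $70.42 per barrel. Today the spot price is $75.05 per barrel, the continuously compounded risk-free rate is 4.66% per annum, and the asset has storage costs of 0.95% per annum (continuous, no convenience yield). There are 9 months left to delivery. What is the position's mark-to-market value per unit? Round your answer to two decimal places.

Current fair forward for the remaining 9 months: F = S·e^((r + u)·T), (r + u) = 0.0466 + 0.0095 = 0.0561
F = 75.05 · e^(0.0561 × 9/12) = 75.05 × 1.042973 = 78.2751
Value of long forward = (F − K)·e^(−rT) = (78.2751 − 70.42) · e^(−0.0466·9/12)
= 7.8551 × 0.965654 = 7.59
Short position value = −(long value) = -$7.59

-$7.59 per barrel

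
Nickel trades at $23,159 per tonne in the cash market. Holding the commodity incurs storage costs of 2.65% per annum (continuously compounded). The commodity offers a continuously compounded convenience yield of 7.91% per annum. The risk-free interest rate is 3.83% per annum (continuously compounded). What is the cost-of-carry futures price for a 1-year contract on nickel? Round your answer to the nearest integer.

Net carry = r + u − y = 0.0383 + 0.0265 − 0.0791 = -0.0143
F = S·e^((r+u−y)T) = 23159 · e^(-0.0143 × 1) = 23159 · e^-0.014300
= 23159 × 0.985802 = $22,830 per tonne

$22,830 per tonne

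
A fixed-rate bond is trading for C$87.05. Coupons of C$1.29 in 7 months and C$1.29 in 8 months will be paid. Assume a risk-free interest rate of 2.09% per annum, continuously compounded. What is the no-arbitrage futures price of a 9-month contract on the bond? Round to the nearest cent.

C$85.84

PV(coupons) I = 1.29·e^(−0.0209·7/12) + 1.29·e^(−0.0209·8/12)
I = 1.2744 + 1.2722 = 2.5466
F = (S − I)·e^(rT) = (87.05 − 2.5466) · e^(0.0209·9/12)
= 84.5034 · e^0.015675 = 84.5034 × 1.015798 = C$85.84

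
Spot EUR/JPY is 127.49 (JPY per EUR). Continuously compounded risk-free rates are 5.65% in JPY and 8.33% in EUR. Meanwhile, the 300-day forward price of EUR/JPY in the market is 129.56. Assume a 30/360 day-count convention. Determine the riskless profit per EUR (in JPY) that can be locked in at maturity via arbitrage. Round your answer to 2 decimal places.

4.89 per EUR (in JPY)

Fair forward: F* = S·e^(carry·T), with carry = (r_JPY − r_EUR) = 0.0565 − 0.0833 = -0.0268
F* = 127.49 · e^(-0.0268 × 300/360) = 127.49 · e^-0.022333 = 127.49 × 0.977915 = 124.6744
Market 129.56 > fair 124.6744: forward overpriced → cash-and-carry (buy spot, short the forward).
At maturity, profit = |F_mkt − F*| = |129.56 − 124.6744| = 4.89 per EUR (in JPY)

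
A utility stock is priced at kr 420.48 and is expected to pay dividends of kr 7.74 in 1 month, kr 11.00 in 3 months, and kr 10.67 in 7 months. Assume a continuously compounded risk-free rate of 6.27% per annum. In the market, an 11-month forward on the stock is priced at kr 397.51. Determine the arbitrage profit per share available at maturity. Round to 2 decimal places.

kr 17.33 per share

PV(dividends) I = 7.74·e^(−0.0627·1/12) + 11.00·e^(−0.0627·3/12) + 10.67·e^(−0.0627·7/12) = 28.8154
Fair forward F* = (S − I)·e^(rT) = (420.48 − 28.8154)·e^0.057475 = 391.6646 × 1.059159 = 414.8351
Market kr 397.51 < fair 414.8351: forward underpriced → reverse cash-and-carry (short the stock, invest proceeds at r, pay the dividends, go long the forward).
Profit at T = |F_mkt − F*| = |397.51 − 414.8351| = kr 17.33 per share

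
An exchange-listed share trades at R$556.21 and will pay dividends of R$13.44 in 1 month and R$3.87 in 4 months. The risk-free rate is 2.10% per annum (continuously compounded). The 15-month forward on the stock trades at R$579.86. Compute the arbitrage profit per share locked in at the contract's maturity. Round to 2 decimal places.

R$26.57 per share

PV(dividends) I = 13.44·e^(−0.0210·1/12) + 3.87·e^(−0.0210·4/12) = 17.2595
Fair forward F* = (S − I)·e^(rT) = (556.21 − 17.2595)·e^0.026250 = 538.9505 × 1.026598 = 553.2855
Market R$579.86 > fair 553.2855: forward overpriced → cash-and-carry (borrow at r, buy the stock and collect the dividends, short the forward).
Profit at T = |F_mkt − F*| = |579.86 − 553.2855| = R$26.57 per share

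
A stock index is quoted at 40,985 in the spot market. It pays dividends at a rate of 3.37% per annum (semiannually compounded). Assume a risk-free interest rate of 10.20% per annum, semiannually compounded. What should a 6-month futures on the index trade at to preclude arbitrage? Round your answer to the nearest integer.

42,361

F = S · (1+r/2)^(2T) / (1+q/2)^(2T)
= 40985 × 1.051000 / 1.016850 = 40985 × 1.033584
F = 42,361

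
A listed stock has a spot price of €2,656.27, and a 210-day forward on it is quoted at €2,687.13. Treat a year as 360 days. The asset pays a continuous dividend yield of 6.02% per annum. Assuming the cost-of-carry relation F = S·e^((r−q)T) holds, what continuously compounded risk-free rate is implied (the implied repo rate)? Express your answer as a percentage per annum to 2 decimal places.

From F = S·e^((r−q)T): (r − q) = ln(F/S)/T
ln(2687.13/2656.27) = ln(1.011618) = 0.011551
(r − q) = 0.011551 / (210/360) = 0.019802
r = ln(F/S)/T + q = 0.019802 + 0.0602 = 0.080002
r = 8.00%

8.00%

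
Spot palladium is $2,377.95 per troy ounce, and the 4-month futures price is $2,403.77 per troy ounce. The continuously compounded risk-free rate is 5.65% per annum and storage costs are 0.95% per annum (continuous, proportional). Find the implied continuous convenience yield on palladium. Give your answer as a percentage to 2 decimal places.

3.36%

F = S·e^((r+u−y)T) ⇒ (r+u−y) = ln(F/S)/T
ln(2403.77/2377.95) = 0.010800; /T ⇒ 0.032400
y = r + u − ln(F/S)/T = 0.0565 + 0.0095 − 0.032400 = 0.033600
y = 3.36%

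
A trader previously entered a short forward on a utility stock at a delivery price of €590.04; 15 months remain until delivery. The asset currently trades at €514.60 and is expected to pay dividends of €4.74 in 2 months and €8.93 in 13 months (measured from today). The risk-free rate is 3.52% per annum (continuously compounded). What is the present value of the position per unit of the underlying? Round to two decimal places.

PV(remaining dividends) I = 4.74·e^(−0.0352·2/12) + 8.93·e^(−0.0352·13/12) = 13.3082
Current forward F = (S − I)·e^(rT) = (514.60 − 13.3082)·e^(0.0352·15/12) = 501.2918 × 1.044982 = 523.8409
Value (long) = (F − K)·e^(−rT) = (523.8409 − 590.04) × 0.956954 = -63.3495
Short position value = −(long value) = €63.35

€63.35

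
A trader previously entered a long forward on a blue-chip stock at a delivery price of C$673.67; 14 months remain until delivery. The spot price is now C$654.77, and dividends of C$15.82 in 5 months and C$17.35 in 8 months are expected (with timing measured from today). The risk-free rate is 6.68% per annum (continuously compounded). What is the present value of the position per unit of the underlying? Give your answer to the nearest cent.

-C$0.37

PV(remaining dividends) I = 15.82·e^(−0.0668·5/12) + 17.35·e^(−0.0668·8/12) = 31.9800
Current forward F = (S − I)·e^(rT) = (654.77 − 31.9800)·e^(0.0668·14/12) = 622.7900 × 1.081051 = 673.2678
Value (long) = (F − K)·e^(−rT) = (673.2678 − 673.67) × 0.925026 = -0.3720
Value = -C$0.37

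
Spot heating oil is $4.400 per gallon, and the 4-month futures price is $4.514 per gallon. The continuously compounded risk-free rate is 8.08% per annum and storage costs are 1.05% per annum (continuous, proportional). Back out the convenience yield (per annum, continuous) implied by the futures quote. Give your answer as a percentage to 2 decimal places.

1.46%

F = S·e^((r+u−y)T) ⇒ (r+u−y) = ln(F/S)/T
ln(4.514/4.400) = 0.025579; /T ⇒ 0.076737
y = r + u − ln(F/S)/T = 0.0808 + 0.0105 − 0.076737 = 0.014563
y = 1.46%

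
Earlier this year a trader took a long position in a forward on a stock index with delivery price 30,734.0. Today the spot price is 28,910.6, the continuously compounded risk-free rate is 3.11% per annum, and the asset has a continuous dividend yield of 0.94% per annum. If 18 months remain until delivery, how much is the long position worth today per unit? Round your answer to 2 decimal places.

Current fair forward for the remaining 18 months: F = S·e^((r − q)·T), (r − q) = 0.0311 − 0.0094 = 0.0217
F = 28910.6 · e^(0.0217 × 18/12) = 28910.6 × 1.03308555 = 29867.1231
Value of long forward = (F − K)·e^(−rT) = (29867.1231 − 30734.0) · e^(−0.0311·18/12)
= -866.8769 × 0.95442139 = -827.37

-827.37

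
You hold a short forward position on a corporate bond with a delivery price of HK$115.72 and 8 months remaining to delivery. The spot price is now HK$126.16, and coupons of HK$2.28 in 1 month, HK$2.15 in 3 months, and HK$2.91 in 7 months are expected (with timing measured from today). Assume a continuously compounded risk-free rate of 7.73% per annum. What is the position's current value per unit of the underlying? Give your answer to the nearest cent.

PV(remaining coupons) I = 2.28·e^(−0.0773·1/12) + 2.15·e^(−0.0773·3/12) + 2.91·e^(−0.0773·7/12) = 7.1559
Current forward F = (S − I)·e^(rT) = (126.16 − 7.1559)·e^(0.0773·8/12) = 119.0041 × 1.052884 = 125.2975
Value (long) = (F − K)·e^(−rT) = (125.2975 − 115.72) × 0.949772 = 9.0964
Short position value = −(long value) = -HK$9.10

-HK$9.10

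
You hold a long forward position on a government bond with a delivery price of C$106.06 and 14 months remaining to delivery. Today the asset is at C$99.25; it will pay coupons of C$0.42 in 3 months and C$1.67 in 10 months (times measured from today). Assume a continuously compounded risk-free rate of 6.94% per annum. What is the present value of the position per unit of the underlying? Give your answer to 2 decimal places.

-C$0.55

PV(remaining coupons) I = 0.42·e^(−0.0694·3/12) + 1.67·e^(−0.0694·10/12) = 1.9889
Current forward F = (S − I)·e^(rT) = (99.25 − 1.9889)·e^(0.0694·14/12) = 97.2611 × 1.084335 = 105.4636
Value (long) = (F − K)·e^(−rT) = (105.4636 − 106.06) × 0.922224 = -0.5500
Value = -C$0.55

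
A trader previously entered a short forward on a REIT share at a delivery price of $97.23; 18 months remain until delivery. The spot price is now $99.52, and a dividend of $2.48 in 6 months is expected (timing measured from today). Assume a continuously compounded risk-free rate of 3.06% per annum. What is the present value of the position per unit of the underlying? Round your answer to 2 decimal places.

-$4.21

PV(remaining dividends) I = 2.48·e^(−0.0306·6/12) = 2.4423
Current forward F = (S − I)·e^(rT) = (99.52 − 2.4423)·e^(0.0306·18/12) = 97.0777 × 1.046970 = 101.6374
Value (long) = (F − K)·e^(−rT) = (101.6374 − 97.23) × 0.955137 = 4.2097
Short position value = −(long value) = -$4.21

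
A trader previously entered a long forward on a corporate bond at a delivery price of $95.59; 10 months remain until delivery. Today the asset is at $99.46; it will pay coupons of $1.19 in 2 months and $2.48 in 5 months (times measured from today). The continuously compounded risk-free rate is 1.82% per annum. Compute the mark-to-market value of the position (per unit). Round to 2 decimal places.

PV(remaining coupons) I = 1.19·e^(−0.0182·2/12) + 2.48·e^(−0.0182·5/12) = 3.6477
Current forward F = (S − I)·e^(rT) = (99.46 − 3.6477)·e^(0.0182·10/12) = 95.8123 × 1.015282 = 97.2765
Value (long) = (F − K)·e^(−rT) = (97.2765 − 95.59) × 0.984948 = 1.6611
Value = $1.66

$1.66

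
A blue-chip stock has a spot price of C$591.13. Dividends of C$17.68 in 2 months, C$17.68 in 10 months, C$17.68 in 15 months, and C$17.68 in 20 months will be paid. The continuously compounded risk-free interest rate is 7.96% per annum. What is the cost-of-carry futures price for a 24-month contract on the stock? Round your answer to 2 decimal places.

C$616.36

PV(dividends) I = 17.68·e^(−0.0796·2/12) + 17.68·e^(−0.0796·10/12) + 17.68·e^(−0.0796·15/12) + 17.68·e^(−0.0796·20/12)
I = 17.4470 + 16.5453 + 16.0055 + 15.4834 = 65.4812
F = (S − I)·e^(rT) = (591.13 − 65.4812) · e^(0.0796·24/12)
= 525.6488 · e^0.159200 = 525.6488 × 1.172572 = C$616.36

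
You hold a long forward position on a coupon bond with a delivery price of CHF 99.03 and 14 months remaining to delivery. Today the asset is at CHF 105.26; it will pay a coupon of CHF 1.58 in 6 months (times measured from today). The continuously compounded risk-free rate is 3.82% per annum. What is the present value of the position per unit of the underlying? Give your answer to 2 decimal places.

CHF 9.00

PV(remaining coupons) I = 1.58·e^(−0.0382·6/12) = 1.5501
Current forward F = (S − I)·e^(rT) = (105.26 − 1.5501)·e^(0.0382·14/12) = 103.7099 × 1.045575 = 108.4365
Value (long) = (F − K)·e^(−rT) = (108.4365 − 99.03) × 0.956412 = 8.9965
Value = CHF 9.00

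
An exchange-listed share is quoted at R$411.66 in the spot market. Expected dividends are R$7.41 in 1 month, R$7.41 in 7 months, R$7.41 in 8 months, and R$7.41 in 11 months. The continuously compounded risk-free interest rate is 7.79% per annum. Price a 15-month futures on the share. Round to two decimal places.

PV(dividends) I = 7.41·e^(−0.0779·1/12) + 7.41·e^(−0.0779·7/12) + 7.41·e^(−0.0779·8/12) + 7.41·e^(−0.0779·11/12)
I = 7.3621 + 7.0808 + 7.0350 + 6.8993 = 28.3772
F = (S − I)·e^(rT) = (411.66 − 28.3772) · e^(0.0779·15/12)
= 383.2828 · e^0.097375 = 383.2828 × 1.102274 = R$422.48

R$422.48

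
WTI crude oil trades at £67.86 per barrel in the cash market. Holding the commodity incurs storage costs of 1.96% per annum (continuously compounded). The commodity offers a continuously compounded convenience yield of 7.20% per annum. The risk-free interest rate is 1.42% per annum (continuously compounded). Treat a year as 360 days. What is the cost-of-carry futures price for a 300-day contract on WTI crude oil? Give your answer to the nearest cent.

Net carry = r + u − y = 0.0142 + 0.0196 − 0.0720 = -0.0382
F = S·e^((r+u−y)T) = 67.86 · e^(-0.0382 × 300/360) = 67.86 · e^-0.031833
= 67.86 × 0.968668 = £65.73 per barrel

£65.73 per barrel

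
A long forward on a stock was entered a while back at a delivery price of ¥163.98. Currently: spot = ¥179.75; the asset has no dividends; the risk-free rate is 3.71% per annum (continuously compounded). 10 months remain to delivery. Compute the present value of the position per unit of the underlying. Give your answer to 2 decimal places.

¥20.76

Current fair forward for the remaining 10 months: F = S·e^(r·T), r = 0.0371
F = 179.75 · e^(0.0371 × 10/12) = 179.75 × 1.031400 = 185.3942
Value of long forward = (F − K)·e^(−rT) = (185.3942 − 163.98) · e^(−0.0371·10/12)
= 21.4142 × 0.969556 = 20.76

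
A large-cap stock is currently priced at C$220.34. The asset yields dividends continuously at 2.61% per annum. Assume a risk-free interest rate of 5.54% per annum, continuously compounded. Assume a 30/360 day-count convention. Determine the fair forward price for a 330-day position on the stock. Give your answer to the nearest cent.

F = S·e^((r − q)T) = 220.34 · e^((0.0554 − 0.0261) × 330/360)
= 220.34 · e^0.026858 = 220.34 × 1.027222
F = C$226.34

C$226.34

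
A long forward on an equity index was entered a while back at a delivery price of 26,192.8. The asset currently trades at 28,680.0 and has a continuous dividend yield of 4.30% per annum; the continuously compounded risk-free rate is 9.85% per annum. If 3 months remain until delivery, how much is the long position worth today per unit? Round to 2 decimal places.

2817.66

Current fair forward for the remaining 3 months: F = S·e^((r − q)·T), (r − q) = 0.0985 − 0.0430 = 0.0555
F = 28680.0 · e^(0.0555 × 3/12) = 28680.0 × 1.01397170 = 29080.7084
Value of long forward = (F − K)·e^(−rT) = (29080.7084 − 26192.8) · e^(−0.0985·3/12)
= 2887.9084 × 0.97567572 = 2817.66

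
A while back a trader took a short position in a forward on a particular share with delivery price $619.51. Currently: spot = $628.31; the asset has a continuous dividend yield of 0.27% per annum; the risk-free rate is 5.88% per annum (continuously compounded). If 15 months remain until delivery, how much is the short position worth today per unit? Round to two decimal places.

-$50.58

Current fair forward for the remaining 15 months: F = S·e^((r − q)·T), (r − q) = 0.0588 − 0.0027 = 0.0561
F = 628.31 · e^(0.0561 × 15/12) = 628.31 × 1.072642 = 673.9517
Value of long forward = (F − K)·e^(−rT) = (673.9517 − 619.51) · e^(−0.0588·15/12)
= 54.4417 × 0.929136 = 50.58
Short position value = −(long value) = -$50.58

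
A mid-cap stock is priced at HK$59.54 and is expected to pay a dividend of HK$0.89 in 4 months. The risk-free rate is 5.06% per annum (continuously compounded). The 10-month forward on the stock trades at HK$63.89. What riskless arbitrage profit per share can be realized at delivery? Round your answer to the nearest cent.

HK$2.70 per share

PV(dividends) I = 0.89·e^(−0.0506·4/12) = 0.8751
Fair forward F* = (S − I)·e^(rT) = (59.54 − 0.8751)·e^0.042167 = 58.6649 × 1.043069 = 61.1915
Market HK$63.89 > fair 61.1915: forward overpriced → cash-and-carry (borrow at r, buy the stock and collect the dividends, short the forward).
Profit at T = |F_mkt − F*| = |63.89 − 61.1915| = HK$2.70 per share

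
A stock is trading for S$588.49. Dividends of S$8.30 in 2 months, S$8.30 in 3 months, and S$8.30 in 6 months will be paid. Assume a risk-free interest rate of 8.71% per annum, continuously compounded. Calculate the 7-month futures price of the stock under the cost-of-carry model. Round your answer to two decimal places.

S$593.65

PV(dividends) I = 8.30·e^(−0.0871·2/12) + 8.30·e^(−0.0871·3/12) + 8.30·e^(−0.0871·6/12)
I = 8.1804 + 8.1212 + 7.9463 = 24.2479
F = (S − I)·e^(rT) = (588.49 − 24.2479) · e^(0.0871·7/12)
= 564.2421 · e^0.050808 = 564.2421 × 1.052121 = S$593.65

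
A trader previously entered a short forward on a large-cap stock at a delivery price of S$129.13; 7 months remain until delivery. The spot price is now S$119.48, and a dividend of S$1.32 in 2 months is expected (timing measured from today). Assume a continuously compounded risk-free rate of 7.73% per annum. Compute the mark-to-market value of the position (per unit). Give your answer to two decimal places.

S$5.26

PV(remaining dividends) I = 1.32·e^(−0.0773·2/12) = 1.3031
Current forward F = (S − I)·e^(rT) = (119.48 − 1.3031)·e^(0.0773·7/12) = 118.1769 × 1.046124 = 123.6277
Value (long) = (F − K)·e^(−rT) = (123.6277 − 129.13) × 0.955910 = -5.2597
Short position value = −(long value) = S$5.26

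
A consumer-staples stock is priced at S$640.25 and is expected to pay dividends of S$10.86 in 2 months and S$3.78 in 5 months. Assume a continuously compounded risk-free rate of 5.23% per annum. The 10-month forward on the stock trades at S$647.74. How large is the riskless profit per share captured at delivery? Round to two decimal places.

PV(dividends) I = 10.86·e^(−0.0523·2/12) + 3.78·e^(−0.0523·5/12) = 14.4643
Fair forward F* = (S − I)·e^(rT) = (640.25 − 14.4643)·e^0.043583 = 625.7857 × 1.044547 = 653.6626
Market S$647.74 < fair 653.6626: forward underpriced → reverse cash-and-carry (short the stock, invest proceeds at r, pay the dividends, go long the forward).
Profit at T = |F_mkt − F*| = |647.74 − 653.6626| = S$5.92 per share

S$5.92 per share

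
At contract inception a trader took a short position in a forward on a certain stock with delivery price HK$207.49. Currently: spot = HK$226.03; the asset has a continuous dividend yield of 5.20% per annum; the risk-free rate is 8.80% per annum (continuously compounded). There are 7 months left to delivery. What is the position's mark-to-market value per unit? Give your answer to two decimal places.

-HK$22.17

Current fair forward for the remaining 7 months: F = S·e^((r − q)·T), (r − q) = 0.0880 − 0.0520 = 0.0360
F = 226.03 · e^(0.0360 × 7/12) = 226.03 × 1.021222 = 230.8268
Value of long forward = (F − K)·e^(−rT) = (230.8268 − 207.49) · e^(−0.0880·7/12)
= 23.3368 × 0.949962 = 22.17
Short position value = −(long value) = -HK$22.17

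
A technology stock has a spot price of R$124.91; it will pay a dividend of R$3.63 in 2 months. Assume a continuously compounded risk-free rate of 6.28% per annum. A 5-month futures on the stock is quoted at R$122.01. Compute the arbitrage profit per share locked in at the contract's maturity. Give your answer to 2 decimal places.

PV(dividends) I = 3.63·e^(−0.0628·2/12) = 3.5922
Fair futures F* = (S − I)·e^(rT) = (124.91 − 3.5922)·e^0.026167 = 121.3178 × 1.026512 = 124.5342
Market R$122.01 < fair 124.5342: forward underpriced → reverse cash-and-carry (short the stock, invest proceeds at r, pay the dividends, go long the forward).
Profit at T = |F_mkt − F*| = |122.01 − 124.5342| = R$2.52 per share

R$2.52 per share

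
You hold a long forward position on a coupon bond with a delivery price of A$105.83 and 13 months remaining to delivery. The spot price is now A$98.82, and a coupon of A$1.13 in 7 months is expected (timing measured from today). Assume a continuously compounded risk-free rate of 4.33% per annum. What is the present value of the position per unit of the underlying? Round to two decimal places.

PV(remaining coupons) I = 1.13·e^(−0.0433·7/12) = 1.1018
Current forward F = (S − I)·e^(rT) = (98.82 − 1.1018)·e^(0.0433·13/12) = 97.7182 × 1.048026 = 102.4112
Value (long) = (F − K)·e^(−rT) = (102.4112 − 105.83) × 0.954175 = -3.2621
Value = -A$3.26

-A$3.26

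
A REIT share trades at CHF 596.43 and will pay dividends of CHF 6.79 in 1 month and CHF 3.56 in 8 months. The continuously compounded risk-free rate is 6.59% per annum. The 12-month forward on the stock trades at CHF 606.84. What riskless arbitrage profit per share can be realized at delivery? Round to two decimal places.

PV(dividends) I = 6.79·e^(−0.0659·1/12) + 3.56·e^(−0.0659·8/12) = 10.1598
Fair forward F* = (S − I)·e^(rT) = (596.43 − 10.1598)·e^0.065900 = 586.2702 × 1.068120 = 626.2069
Market CHF 606.84 < fair 626.2069: forward underpriced → reverse cash-and-carry (short the stock, invest proceeds at r, pay the dividends, go long the forward).
Profit at T = |F_mkt − F*| = |606.84 − 626.2069| = CHF 19.37 per share

CHF 19.37 per share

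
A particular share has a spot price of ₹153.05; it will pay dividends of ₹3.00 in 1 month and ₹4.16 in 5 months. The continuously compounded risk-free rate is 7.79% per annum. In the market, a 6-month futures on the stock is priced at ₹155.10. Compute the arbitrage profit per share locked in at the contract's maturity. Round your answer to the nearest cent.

PV(dividends) I = 3.00·e^(−0.0779·1/12) + 4.16·e^(−0.0779·5/12) = 7.0077
Fair futures F* = (S − I)·e^(rT) = (153.05 − 7.0077)·e^0.038950 = 146.0423 × 1.039718 = 151.8428
Market ₹155.10 > fair 151.8428: forward overpriced → cash-and-carry (borrow at r, buy the stock and collect the dividends, short the forward).
Profit at T = |F_mkt − F*| = |155.10 − 151.8428| = ₹3.26 per share

₹3.26 per share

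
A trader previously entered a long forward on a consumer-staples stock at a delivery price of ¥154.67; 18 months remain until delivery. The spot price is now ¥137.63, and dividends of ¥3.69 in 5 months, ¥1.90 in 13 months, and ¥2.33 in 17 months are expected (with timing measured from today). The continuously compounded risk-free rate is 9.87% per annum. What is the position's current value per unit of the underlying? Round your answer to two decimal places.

-¥3.03

PV(remaining dividends) I = 3.69·e^(−0.0987·5/12) + 1.90·e^(−0.0987·13/12) + 2.33·e^(−0.0987·17/12) = 7.2746
Current forward F = (S − I)·e^(rT) = (137.63 − 7.2746)·e^(0.0987·18/12) = 130.3554 × 1.159571 = 151.1563
Value (long) = (F − K)·e^(−rT) = (151.1563 − 154.67) × 0.862388 = -3.0302
Value = -¥3.03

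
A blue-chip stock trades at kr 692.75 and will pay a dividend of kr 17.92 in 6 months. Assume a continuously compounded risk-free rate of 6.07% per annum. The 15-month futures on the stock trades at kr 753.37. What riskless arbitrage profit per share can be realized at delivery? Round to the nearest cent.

PV(dividends) I = 17.92·e^(−0.0607·6/12) = 17.3843
Fair futures F* = (S − I)·e^(rT) = (692.75 − 17.3843)·e^0.075875 = 675.3657 × 1.078828 = 728.6034
Market kr 753.37 > fair 728.6034: forward overpriced → cash-and-carry (borrow at r, buy the stock and collect the dividends, short the forward).
Profit at T = |F_mkt − F*| = |753.37 − 728.6034| = kr 24.77 per share

kr 24.77 per share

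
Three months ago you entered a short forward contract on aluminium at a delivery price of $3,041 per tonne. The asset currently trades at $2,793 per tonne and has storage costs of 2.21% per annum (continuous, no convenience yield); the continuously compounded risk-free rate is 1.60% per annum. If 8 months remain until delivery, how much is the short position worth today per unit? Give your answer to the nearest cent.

Current fair forward for the remaining 8 months: F = S·e^((r + u)·T), (r + u) = 0.0160 + 0.0221 = 0.0381
F = 2793 · e^(0.0381 × 8/12) = 2793 × 1.02572533 = 2864.8508
Value of long forward = (F − K)·e^(−rT) = (2864.8508 − 3041) · e^(−0.0160·8/12)
= -176.1492 × 0.98939002 = -174.28
Short position value = −(long value) = $174.28

$174.28 per tonne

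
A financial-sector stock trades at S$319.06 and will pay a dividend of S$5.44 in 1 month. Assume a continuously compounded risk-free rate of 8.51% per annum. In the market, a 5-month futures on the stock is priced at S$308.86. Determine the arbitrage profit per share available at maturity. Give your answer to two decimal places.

PV(dividends) I = 5.44·e^(−0.0851·1/12) = 5.4016
Fair futures F* = (S − I)·e^(rT) = (319.06 − 5.4016)·e^0.035458 = 313.6584 × 1.036094 = 324.9796
Market S$308.86 < fair 324.9796: forward underpriced → reverse cash-and-carry (short the stock, invest proceeds at r, pay the dividends, go long the forward).
Profit at T = |F_mkt − F*| = |308.86 − 324.9796| = S$16.12 per share

S$16.12 per share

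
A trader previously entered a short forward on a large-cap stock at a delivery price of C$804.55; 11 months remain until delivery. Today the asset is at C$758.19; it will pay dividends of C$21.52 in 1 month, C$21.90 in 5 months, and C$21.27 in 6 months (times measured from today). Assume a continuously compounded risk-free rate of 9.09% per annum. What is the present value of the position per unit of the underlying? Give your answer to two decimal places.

PV(remaining dividends) I = 21.52·e^(−0.0909·1/12) + 21.90·e^(−0.0909·5/12) + 21.27·e^(−0.0909·6/12) = 62.7686
Current forward F = (S − I)·e^(rT) = (758.19 − 62.7686)·e^(0.0909·11/12) = 695.4214 × 1.086895 = 755.8500
Value (long) = (F − K)·e^(−rT) = (755.8500 − 804.55) × 0.920052 = -44.8065
Short position value = −(long value) = C$44.81

C$44.81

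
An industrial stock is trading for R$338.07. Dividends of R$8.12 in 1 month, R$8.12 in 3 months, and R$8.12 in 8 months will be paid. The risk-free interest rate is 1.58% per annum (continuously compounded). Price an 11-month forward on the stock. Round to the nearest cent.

R$318.42

PV(dividends) I = 8.12·e^(−0.0158·1/12) + 8.12·e^(−0.0158·3/12) + 8.12·e^(−0.0158·8/12)
I = 8.1093 + 8.0880 + 8.0349 = 24.2322
F = (S − I)·e^(rT) = (338.07 − 24.2322) · e^(0.0158·11/12)
= 313.8378 · e^0.014483 = 313.8378 × 1.014588 = R$318.42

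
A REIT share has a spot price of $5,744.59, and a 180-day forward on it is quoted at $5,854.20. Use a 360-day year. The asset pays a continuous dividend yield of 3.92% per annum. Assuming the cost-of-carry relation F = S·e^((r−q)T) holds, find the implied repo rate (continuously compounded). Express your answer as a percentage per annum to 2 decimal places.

7.70%

From F = S·e^((r−q)T): (r − q) = ln(F/S)/T
ln(5854.20/5744.59) = ln(1.019081) = 0.018901
(r − q) = 0.018901 / (180/360) = 0.037802
r = ln(F/S)/T + q = 0.037802 + 0.0392 = 0.077002
r = 7.70%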